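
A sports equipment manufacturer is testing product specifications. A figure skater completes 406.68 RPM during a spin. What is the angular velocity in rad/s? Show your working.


omega = RPM * 2 * pi / 60
omega = 406.68 * 2 * 3.14159 / 60
omega = 2555.2458 / 60 = 42.5874 rad/s

42.5874 rad/s


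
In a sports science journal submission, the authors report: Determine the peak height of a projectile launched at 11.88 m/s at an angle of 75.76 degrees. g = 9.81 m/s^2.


H = (v*sin(theta))^2 / (2*g)
vy = v*sin(theta) = 11.88 * sin(75.76 deg) = 11.515 m/s
H = vy^2 / (2*g) = 132.5946 / (2*9.81)
H = 132.5946 / 19.62 = 6.7581 m

6.7581 m


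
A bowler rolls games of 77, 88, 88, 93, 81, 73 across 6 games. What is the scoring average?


Average = sum / n
Sum = 500
Average = 500 / 6 = 83.3333

83.3333


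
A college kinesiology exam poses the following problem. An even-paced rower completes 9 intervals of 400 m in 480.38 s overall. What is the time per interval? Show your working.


Split time = total_time / n_laps = 480.38 / 9
Split time = 53.3756 s per lap

53.3756 s


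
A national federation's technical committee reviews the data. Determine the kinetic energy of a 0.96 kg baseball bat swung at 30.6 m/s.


KE = 0.5 * m * v^2
KE = 0.5 * 0.96 * 30.6^2
KE = 0.5 * 0.96 * 936.36 = 449.4528 J

449.4528 J


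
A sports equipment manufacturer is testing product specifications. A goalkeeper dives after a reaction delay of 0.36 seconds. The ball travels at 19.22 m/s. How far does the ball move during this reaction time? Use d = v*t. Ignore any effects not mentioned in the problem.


d = v * t
d = 19.22 * 0.36
d = 6.9192 m

6.9192 m


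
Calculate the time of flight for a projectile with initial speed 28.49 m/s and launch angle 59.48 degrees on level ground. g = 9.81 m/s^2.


T = 2*v*sin(theta)/g
sin(theta) = sin(59.48 deg) = 0.8615
T = 2*28.49*0.8615 / 9.81
T = 49.0855 / 9.81 = 5.0036 s

5.0036 s


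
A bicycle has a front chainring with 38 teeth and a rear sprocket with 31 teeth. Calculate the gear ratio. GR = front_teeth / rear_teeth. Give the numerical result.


GR = front_teeth / rear_teeth
GR = 38 / 31
GR = 1.2258

1.2258


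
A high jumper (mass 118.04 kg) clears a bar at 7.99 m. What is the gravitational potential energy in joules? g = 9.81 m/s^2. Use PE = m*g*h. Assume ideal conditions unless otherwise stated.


PE = m * g * h
PE = 118.04 * 9.81 * 7.99
PE = 1157.9724 * 7.99 = 9252.1995 J

9252.1995 J


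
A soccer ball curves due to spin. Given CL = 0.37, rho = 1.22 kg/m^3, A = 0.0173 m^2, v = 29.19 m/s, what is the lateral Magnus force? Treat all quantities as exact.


FM = 0.5 * CL * rho * A * v^2
FM = 0.5 * 0.37 * 1.22 * 0.0173 * 29.19^2
v^2 = 852.0561
FM = 0.5 * 0.37 * 1.22 * 0.0173 * 852.0561 = 3.3269 N

3.3269 N


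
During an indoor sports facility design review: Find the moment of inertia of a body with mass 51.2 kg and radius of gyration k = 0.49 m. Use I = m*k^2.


I = m * k^2
I = 51.2 * 0.49^2
I = 51.2 * 0.2401 = 12.2931 kg*m^2

12.2931 kg*m^2


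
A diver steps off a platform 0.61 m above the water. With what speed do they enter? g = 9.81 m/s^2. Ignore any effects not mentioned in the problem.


v = sqrt(2 * g * h)
v = sqrt(2 * 9.81 * 0.61)
v = sqrt(11.9682) = 3.4595 m/s

3.4595 m/s


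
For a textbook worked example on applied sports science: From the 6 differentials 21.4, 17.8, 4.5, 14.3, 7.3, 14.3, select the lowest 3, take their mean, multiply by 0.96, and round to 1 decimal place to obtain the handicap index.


All differentials: 21.4, 17.8, 4.5, 14.3, 7.3, 14.3
Sorted: 4.5, 7.3, 14.3, 14.3, 17.8, 21.4
Best 3: 4.5, 7.3, 14.3
Average of best = 26.1 / 3 = 8.7
Raw index = 8.7 * 0.96 = 8.352
Handicap index = round(8.352, 1) = 8.4

8.4


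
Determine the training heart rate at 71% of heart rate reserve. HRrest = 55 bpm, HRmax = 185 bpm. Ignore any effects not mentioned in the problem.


Target = HRrest + pct*(HRmax - HRrest)
Heart rate reserve = HRmax - HRrest = 185 - 55 = 130 bpm
Fraction = 71% = 0.71
Target = 55 + 0.71 * 130
Target = 55 + 92.3 = 147.3 bpm

147.3 bpm


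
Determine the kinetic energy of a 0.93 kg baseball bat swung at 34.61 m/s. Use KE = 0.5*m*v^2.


KE = 0.5 * m * v^2
KE = 0.5 * 0.93 * 34.61^2
KE = 0.5 * 0.93 * 1197.8521 = 557.0012 J

557.0012 J


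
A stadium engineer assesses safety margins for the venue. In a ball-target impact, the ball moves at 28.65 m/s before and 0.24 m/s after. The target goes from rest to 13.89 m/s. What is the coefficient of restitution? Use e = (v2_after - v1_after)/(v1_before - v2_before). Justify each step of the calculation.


e = (v2_after - v1_after) / (v1_before - v2_before)
Numerator = 13.89 - 0.24 = 13.65
Denominator = 28.65 - 0 = 28.65
e = 13.65 / 28.65 = 0.4764

0.4764


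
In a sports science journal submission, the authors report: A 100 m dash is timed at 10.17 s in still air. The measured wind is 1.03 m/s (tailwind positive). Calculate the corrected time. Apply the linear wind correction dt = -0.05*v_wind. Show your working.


dt = -0.05 * v_wind = -0.05 * 1.03 = -0.0515 s
t_corrected = t_still + dt = 10.17 + (-0.0515)
t_corrected = 10.1185 s

10.1185 s


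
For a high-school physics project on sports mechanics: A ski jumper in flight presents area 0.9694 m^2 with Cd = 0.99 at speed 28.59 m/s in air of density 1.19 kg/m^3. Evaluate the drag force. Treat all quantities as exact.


Fd = 0.5 * Cd * rho * A * v^2
Fd = 0.5 * 0.99 * 1.19 * 0.9694 * 28.59^2
v^2 = 817.3881
Fd = 0.5 * 0.99 * 1.19 * 0.9694 * 817.3881 = 466.7491 N

466.7491 N


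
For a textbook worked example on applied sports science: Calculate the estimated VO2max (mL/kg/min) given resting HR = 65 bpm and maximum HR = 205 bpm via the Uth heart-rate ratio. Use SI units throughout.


VO2max = 15.3 * HRmax / HRrest
VO2max = 15.3 * 205 / 65
VO2max = 3136.5 / 65 = 48.2538 mL/kg/min

48.2538 mL/kg/min


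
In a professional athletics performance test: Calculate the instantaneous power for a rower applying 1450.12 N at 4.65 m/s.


P = F * v
P = 1450.12 * 4.65
P = 6743.058 W

6743.058 W


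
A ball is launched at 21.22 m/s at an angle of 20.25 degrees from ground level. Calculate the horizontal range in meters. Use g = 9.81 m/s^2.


R = v^2 * sin(2*theta) / g
Convert angle to radians: theta = 20.25 deg = 0.3534 rad
sin(2*theta) = sin(0.7069) = 0.6494
R = 21.22^2 * 0.6494 / 9.81
R = 450.2884 * 0.6494 / 9.81 = 29.8103 m

29.8103 m


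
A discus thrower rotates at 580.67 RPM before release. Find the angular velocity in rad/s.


omega = RPM * 2 * pi / 60
omega = 580.67 * 2 * 3.14159 / 60
omega = 3648.4572 / 60 = 60.8076 rad/s

60.8076 rad/s


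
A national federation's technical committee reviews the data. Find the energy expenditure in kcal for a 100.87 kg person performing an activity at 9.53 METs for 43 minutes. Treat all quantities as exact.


kcal = MET * mass * time_hr
Convert time: 43 min = 0.7167 hr
kcal = 9.53 * 100.87 * 0.7167
kcal = 688.9253 kcal

688.9253 kcal


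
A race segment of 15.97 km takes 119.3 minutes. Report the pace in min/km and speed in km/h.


Pace = time / distance = 119.3 min / 15.97 km = 7.4703 min/km
Speed = distance / time_in_hours = 15.97 / 1.9883 hr
Speed = 8.0319 km/h

7.4703 min/km, 8.0319 km/h


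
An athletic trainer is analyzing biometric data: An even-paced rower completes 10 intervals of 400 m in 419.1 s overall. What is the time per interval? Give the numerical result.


Split time = total_time / n_laps = 419.1 / 10
Split time = 41.91 s per lap

41.91 s


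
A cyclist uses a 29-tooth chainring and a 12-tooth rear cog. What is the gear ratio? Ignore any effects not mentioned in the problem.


GR = front_teeth / rear_teeth
GR = 29 / 12
GR = 2.4167

2.4167


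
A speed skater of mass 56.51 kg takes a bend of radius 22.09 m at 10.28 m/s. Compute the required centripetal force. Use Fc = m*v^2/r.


Fc = m * v^2 / r
v^2 = 10.28^2 = 105.6784
Fc = 56.51 * 105.6784 / 22.09
Fc = 5971.8864 / 22.09 = 270.3434 N

270.3434 N


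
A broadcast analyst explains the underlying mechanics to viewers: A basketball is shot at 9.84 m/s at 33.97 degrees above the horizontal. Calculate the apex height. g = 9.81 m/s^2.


H = (v*sin(theta))^2 / (2*g)
vy = v*sin(theta) = 9.84 * sin(33.97 deg) = 5.4982 m/s
H = vy^2 / (2*g) = 30.23 / (2*9.81)
H = 30.23 / 19.62 = 1.5408 m

1.5408 m


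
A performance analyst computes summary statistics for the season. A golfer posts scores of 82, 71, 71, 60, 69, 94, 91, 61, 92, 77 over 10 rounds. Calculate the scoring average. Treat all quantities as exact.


Average = sum / n
Sum = 768
Average = 768 / 10 = 76.8

76.8


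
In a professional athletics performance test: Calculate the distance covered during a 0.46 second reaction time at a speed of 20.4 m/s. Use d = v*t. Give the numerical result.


d = v * t
d = 20.4 * 0.46
d = 9.384 m

9.384 m


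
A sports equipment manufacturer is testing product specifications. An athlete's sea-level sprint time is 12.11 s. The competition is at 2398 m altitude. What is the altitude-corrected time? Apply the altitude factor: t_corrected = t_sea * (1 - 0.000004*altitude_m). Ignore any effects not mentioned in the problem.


Correction factor = 1 - 0.000004 * 2398 = 0.990408
t_corrected = t_sea * factor = 12.11 * 0.990408
t_corrected = 11.9938 s

11.9938 s


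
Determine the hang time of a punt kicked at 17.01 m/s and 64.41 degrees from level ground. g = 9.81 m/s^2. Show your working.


T = 2*v*sin(theta)/g
sin(theta) = sin(64.41 deg) = 0.9019
T = 2*17.01*0.9019 / 9.81
T = 30.6829 / 9.81 = 3.1277 s

3.1277 s


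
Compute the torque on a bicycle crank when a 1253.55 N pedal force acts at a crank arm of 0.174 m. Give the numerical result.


tau = F * d
tau = 1253.55 * 0.174
tau = 218.1177 N*m

218.1177 N*m


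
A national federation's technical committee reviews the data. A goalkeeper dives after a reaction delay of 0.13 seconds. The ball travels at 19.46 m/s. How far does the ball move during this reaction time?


d = v * t
d = 19.46 * 0.13
d = 2.5298 m

2.5298 m


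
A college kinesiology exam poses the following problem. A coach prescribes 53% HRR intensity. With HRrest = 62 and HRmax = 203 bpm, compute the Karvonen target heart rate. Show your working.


Target = HRrest + pct*(HRmax - HRrest)
Heart rate reserve = HRmax - HRrest = 203 - 62 = 141 bpm
Fraction = 53% = 0.53
Target = 62 + 0.53 * 141
Target = 62 + 74.73 = 136.73 bpm

136.73 bpm


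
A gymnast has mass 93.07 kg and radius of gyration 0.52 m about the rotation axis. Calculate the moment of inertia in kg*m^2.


I = m * k^2
I = 93.07 * 0.52^2
I = 93.07 * 0.2704 = 25.1661 kg*m^2

25.1661 kg*m^2


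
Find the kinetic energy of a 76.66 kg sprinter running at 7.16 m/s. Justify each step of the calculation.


KE = 0.5 * m * v^2
KE = 0.5 * 76.66 * 7.16^2
KE = 0.5 * 76.66 * 51.2656 = 1965.0104 J

1965.0104 J


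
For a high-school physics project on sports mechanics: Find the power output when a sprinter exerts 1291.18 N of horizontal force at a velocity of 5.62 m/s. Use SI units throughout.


P = F * v
P = 1291.18 * 5.62
P = 7256.4316 W

7256.4316 W


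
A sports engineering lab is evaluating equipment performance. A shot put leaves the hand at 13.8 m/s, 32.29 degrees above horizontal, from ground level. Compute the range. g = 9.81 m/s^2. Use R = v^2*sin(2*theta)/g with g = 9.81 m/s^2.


R = v^2 * sin(2*theta) / g
Convert angle to radians: theta = 32.29 deg = 0.5636 rad
sin(2*theta) = sin(1.1271) = 0.9032
R = 13.8^2 * 0.9032 / 9.81
R = 190.44 * 0.9032 / 9.81 = 17.5334 m

17.5334 m


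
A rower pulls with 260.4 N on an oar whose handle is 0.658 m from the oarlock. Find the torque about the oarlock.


tau = F * d
tau = 260.4 * 0.658
tau = 171.3432 N*m

171.3432 N*m


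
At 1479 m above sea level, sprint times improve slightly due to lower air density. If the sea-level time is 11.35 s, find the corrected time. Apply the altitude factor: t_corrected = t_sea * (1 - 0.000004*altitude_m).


Correction factor = 1 - 0.000004 * 1479 = 0.994084
t_corrected = t_sea * factor = 11.35 * 0.994084
t_corrected = 11.2829 s

11.2829 s


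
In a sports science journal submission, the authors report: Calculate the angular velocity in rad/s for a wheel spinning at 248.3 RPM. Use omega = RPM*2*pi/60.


omega = RPM * 2 * pi / 60
omega = 248.3 * 2 * 3.14159 / 60
omega = 1560.1149 / 60 = 26.0019 rad/s

26.0019 rad/s


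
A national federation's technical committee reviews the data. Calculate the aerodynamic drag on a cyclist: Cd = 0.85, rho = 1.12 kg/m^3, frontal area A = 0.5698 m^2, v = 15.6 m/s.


Fd = 0.5 * Cd * rho * A * v^2
Fd = 0.5 * 0.85 * 1.12 * 0.5698 * 15.6^2
v^2 = 243.36
Fd = 0.5 * 0.85 * 1.12 * 0.5698 * 243.36 = 66.0053 N

66.0053 N


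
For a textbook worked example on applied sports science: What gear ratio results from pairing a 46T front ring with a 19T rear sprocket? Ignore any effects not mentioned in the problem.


GR = front_teeth / rear_teeth
GR = 46 / 19
GR = 2.4211

2.4211


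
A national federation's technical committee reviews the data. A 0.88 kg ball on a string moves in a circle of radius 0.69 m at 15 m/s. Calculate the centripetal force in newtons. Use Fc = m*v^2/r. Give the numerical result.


Fc = m * v^2 / r
v^2 = 15^2 = 225
Fc = 0.88 * 225 / 0.69
Fc = 198 / 0.69 = 286.9565 N

286.9565 N


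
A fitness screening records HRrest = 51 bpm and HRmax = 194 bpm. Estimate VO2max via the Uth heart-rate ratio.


VO2max = 15.3 * HRmax / HRrest
VO2max = 15.3 * 194 / 51
VO2max = 2968.2 / 51 = 58.2 mL/kg/min

58.2 mL/kg/min


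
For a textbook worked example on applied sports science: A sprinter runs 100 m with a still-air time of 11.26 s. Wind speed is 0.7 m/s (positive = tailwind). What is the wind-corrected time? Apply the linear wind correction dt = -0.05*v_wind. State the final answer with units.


dt = -0.05 * v_wind = -0.05 * 0.7 = -0.035 s
t_corrected = t_still + dt = 11.26 + (-0.035)
t_corrected = 11.225 s

11.225 s


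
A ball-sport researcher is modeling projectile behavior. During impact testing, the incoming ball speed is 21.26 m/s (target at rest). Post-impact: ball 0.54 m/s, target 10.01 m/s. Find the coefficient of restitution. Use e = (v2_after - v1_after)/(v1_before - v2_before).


e = (v2_after - v1_after) / (v1_before - v2_before)
Numerator = 10.01 - 0.54 = 9.47
Denominator = 21.26 - 0 = 21.26
e = 9.47 / 21.26 = 0.4454

0.4454


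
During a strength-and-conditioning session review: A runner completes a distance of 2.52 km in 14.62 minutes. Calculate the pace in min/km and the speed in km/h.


Pace = time / distance = 14.62 min / 2.52 km = 5.8016 min/km
Speed = distance / time_in_hours = 2.52 / 0.2437 hr
Speed = 10.342 km/h

5.8016 min/km, 10.342 km/h


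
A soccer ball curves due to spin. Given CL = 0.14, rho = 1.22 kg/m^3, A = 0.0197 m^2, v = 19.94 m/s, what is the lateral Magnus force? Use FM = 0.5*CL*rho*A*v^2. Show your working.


FM = 0.5 * CL * rho * A * v^2
FM = 0.5 * 0.14 * 1.22 * 0.0197 * 19.94^2
v^2 = 397.6036
FM = 0.5 * 0.14 * 1.22 * 0.0197 * 397.6036 = 0.6689 N

0.6689 N


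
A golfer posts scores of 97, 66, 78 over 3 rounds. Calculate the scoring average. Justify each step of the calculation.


Average = sum / n
Sum = 241
Average = 241 / 3 = 80.3333

80.3333


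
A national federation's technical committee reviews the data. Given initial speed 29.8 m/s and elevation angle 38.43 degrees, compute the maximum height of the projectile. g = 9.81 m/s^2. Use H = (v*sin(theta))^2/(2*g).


H = (v*sin(theta))^2 / (2*g)
vy = v*sin(theta) = 29.8 * sin(38.43 deg) = 18.5224 m/s
H = vy^2 / (2*g) = 343.0804 / (2*9.81)
H = 343.0804 / 19.62 = 17.4863 m

17.4863 m


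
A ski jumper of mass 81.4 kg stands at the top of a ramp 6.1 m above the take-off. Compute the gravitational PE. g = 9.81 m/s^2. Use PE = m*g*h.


PE = m * g * h
PE = 81.4 * 9.81 * 6.1
PE = 798.534 * 6.1 = 4871.0574 J

4871.0574 J


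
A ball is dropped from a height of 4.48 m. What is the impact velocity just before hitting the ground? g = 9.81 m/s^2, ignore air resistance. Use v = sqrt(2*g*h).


v = sqrt(2 * g * h)
v = sqrt(2 * 9.81 * 4.48)
v = sqrt(87.8976) = 9.3754 m/s

9.3754 m/s


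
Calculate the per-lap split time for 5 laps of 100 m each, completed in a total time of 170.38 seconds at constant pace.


Split time = total_time / n_laps = 170.38 / 5
Split time = 34.076 s per lap

34.076 s


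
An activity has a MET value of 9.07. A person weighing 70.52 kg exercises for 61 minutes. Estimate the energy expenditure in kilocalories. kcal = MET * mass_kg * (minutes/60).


kcal = MET * mass * time_hr
Convert time: 61 min = 1.0167 hr
kcal = 9.07 * 70.52 * 1.0167
kcal = 650.2767 kcal

650.2767 kcal


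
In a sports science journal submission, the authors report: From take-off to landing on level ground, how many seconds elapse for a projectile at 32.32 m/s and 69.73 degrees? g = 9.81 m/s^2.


T = 2*v*sin(theta)/g
sin(theta) = sin(69.73 deg) = 0.9381
T = 2*32.32*0.9381 / 9.81
T = 60.6369 / 9.81 = 6.1811 s

6.1811 s


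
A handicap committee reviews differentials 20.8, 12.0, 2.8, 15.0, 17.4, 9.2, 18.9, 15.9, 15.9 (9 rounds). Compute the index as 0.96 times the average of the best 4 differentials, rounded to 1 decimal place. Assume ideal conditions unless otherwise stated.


All differentials: 20.8, 12.0, 2.8, 15.0, 17.4, 9.2, 18.9, 15.9, 15.9
Sorted: 2.8, 9.2, 12.0, 15.0, 15.9, 15.9, 17.4, 18.9, 20.8
Best 4: 2.8, 9.2, 12.0, 15.0
Average of best = 39 / 4 = 9.75
Raw index = 9.75 * 0.96 = 9.36
Handicap index = round(9.36, 1) = 9.4

9.4


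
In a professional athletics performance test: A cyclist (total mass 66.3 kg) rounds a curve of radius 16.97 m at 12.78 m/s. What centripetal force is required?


Fc = m * v^2 / r
v^2 = 12.78^2 = 163.3284
Fc = 66.3 * 163.3284 / 16.97
Fc = 10828.6729 / 16.97 = 638.1068 N

638.1068 N


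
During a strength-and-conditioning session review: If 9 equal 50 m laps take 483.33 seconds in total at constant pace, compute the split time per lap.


Split time = total_time / n_laps = 483.33 / 9
Split time = 53.7033 s per lap

53.7033 s


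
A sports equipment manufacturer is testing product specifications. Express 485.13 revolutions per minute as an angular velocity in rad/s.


omega = RPM * 2 * pi / 60
omega = 485.13 * 2 * 3.14159 / 60
omega = 3048.1617 / 60 = 50.8027 rad/s

50.8027 rad/s


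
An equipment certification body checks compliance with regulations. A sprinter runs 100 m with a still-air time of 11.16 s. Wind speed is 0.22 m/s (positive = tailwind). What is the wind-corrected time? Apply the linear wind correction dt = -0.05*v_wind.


dt = -0.05 * v_wind = -0.05 * 0.22 = -0.011 s
t_corrected = t_still + dt = 11.16 + (-0.011)
t_corrected = 11.149 s

11.149 s


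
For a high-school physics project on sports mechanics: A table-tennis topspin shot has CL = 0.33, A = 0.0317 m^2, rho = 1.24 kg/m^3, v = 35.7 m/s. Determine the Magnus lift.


FM = 0.5 * CL * rho * A * v^2
FM = 0.5 * 0.33 * 1.24 * 0.0317 * 35.7^2
v^2 = 1274.49
FM = 0.5 * 0.33 * 1.24 * 0.0317 * 1274.49 = 8.2661 N

8.2661 N


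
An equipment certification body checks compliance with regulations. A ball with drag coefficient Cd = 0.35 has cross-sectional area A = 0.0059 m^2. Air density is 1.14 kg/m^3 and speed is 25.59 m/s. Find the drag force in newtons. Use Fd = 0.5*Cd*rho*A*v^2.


Fd = 0.5 * Cd * rho * A * v^2
Fd = 0.5 * 0.35 * 1.14 * 0.0059 * 25.59^2
v^2 = 654.8481
Fd = 0.5 * 0.35 * 1.14 * 0.0059 * 654.8481 = 0.7708 N

0.7708 N


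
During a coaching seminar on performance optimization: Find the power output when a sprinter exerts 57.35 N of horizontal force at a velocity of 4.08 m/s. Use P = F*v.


P = F * v
P = 57.35 * 4.08
P = 233.988 W

233.988 W


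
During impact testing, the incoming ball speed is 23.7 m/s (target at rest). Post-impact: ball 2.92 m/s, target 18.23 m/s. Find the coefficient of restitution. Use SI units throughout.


e = (v2_after - v1_after) / (v1_before - v2_before)
Numerator = 18.23 - 2.92 = 15.31
Denominator = 23.7 - 0 = 23.7
e = 15.31 / 23.7 = 0.646

0.646


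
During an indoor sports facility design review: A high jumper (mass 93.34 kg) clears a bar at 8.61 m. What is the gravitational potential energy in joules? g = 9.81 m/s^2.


PE = m * g * h
PE = 93.34 * 9.81 * 8.61
PE = 915.6654 * 8.61 = 7883.8791 J

7883.8791 J


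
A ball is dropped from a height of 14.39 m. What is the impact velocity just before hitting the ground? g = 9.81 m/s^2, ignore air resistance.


v = sqrt(2 * g * h)
v = sqrt(2 * 9.81 * 14.39)
v = sqrt(282.3318) = 16.8027 m/s

16.8027 m/s


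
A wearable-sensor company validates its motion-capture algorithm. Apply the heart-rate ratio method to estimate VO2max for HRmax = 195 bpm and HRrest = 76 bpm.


VO2max = 15.3 * HRmax / HRrest
VO2max = 15.3 * 195 / 76
VO2max = 2983.5 / 76 = 39.2566 mL/kg/min

39.2566 mL/kg/min


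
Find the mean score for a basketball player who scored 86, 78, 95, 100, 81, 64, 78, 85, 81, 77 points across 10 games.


Average = sum / n
Sum = 825
Average = 825 / 10 = 82.5

82.5


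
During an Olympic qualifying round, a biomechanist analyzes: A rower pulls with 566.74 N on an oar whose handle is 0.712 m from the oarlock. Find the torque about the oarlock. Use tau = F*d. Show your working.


tau = F * d
tau = 566.74 * 0.712
tau = 403.5189 N*m

403.5189 N*m


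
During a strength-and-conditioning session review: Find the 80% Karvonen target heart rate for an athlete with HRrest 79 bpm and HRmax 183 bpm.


Target = HRrest + pct*(HRmax - HRrest)
Heart rate reserve = HRmax - HRrest = 183 - 79 = 104 bpm
Fraction = 80% = 0.8
Target = 79 + 0.8 * 104
Target = 79 + 83.2 = 162.2 bpm

162.2 bpm


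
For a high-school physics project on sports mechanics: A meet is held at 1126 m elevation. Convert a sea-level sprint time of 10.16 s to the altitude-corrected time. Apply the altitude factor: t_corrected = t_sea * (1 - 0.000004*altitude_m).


Correction factor = 1 - 0.000004 * 1126 = 0.995496
t_corrected = t_sea * factor = 10.16 * 0.995496
t_corrected = 10.1142 s

10.1142 s


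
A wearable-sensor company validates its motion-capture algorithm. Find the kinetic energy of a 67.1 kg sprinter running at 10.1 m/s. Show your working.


KE = 0.5 * m * v^2
KE = 0.5 * 67.1 * 10.1^2
KE = 0.5 * 67.1 * 102.01 = 3422.4355 J

3422.4355 J


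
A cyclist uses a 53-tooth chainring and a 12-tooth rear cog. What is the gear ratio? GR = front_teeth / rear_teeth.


GR = front_teeth / rear_teeth
GR = 53 / 12
GR = 4.4167

4.4167


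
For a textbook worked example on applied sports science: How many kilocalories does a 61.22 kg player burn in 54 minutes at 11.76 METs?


kcal = MET * mass * time_hr
Convert time: 54 min = 0.9 hr
kcal = 11.76 * 61.22 * 0.9
kcal = 647.9525 kcal

647.9525 kcal


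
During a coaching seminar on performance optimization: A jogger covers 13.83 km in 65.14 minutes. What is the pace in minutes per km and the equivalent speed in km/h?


Pace = time / distance = 65.14 min / 13.83 km = 4.7101 min/km
Speed = distance / time_in_hours = 13.83 / 1.0857 hr
Speed = 12.7387 km/h

4.7101 min/km, 12.7387 km/h


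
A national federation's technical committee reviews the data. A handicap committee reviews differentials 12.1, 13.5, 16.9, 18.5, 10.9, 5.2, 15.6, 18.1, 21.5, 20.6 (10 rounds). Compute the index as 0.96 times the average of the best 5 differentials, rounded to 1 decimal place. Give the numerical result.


All differentials: 12.1, 13.5, 16.9, 18.5, 10.9, 5.2, 15.6, 18.1, 21.5, 20.6
Sorted: 5.2, 10.9, 12.1, 13.5, 15.6, 16.9, 18.1, 18.5, 20.6, 21.5
Best 5: 5.2, 10.9, 12.1, 13.5, 15.6
Average of best = 57.3 / 5 = 11.46
Raw index = 11.46 * 0.96 = 11.0016
Handicap index = round(11.0016, 1) = 11.0

11.0


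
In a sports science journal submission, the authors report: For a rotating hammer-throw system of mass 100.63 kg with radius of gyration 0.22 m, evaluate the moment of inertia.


I = m * k^2
I = 100.63 * 0.22^2
I = 100.63 * 0.0484 = 4.8705 kg*m^2

4.8705 kg*m^2


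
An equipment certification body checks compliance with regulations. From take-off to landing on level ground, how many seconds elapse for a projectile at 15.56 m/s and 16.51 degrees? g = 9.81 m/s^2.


T = 2*v*sin(theta)/g
sin(theta) = sin(16.51 deg) = 0.2842
T = 2*15.56*0.2842 / 9.81
T = 8.8438 / 9.81 = 0.9015 s

0.9015 s


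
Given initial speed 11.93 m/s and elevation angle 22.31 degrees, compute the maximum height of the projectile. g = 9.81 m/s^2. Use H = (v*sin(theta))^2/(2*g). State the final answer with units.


H = (v*sin(theta))^2 / (2*g)
vy = v*sin(theta) = 11.93 * sin(22.31 deg) = 4.5288 m/s
H = vy^2 / (2*g) = 20.5104 / (2*9.81)
H = 20.5104 / 19.62 = 1.0454 m

1.0454 m


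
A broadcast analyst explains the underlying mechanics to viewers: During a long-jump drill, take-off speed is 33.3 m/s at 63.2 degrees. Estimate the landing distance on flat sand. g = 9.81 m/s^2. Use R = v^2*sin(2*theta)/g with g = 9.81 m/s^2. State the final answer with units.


R = v^2 * sin(2*theta) / g
Convert angle to radians: theta = 63.2 deg = 1.103 rad
sin(2*theta) = sin(2.2061) = 0.8049
R = 33.3^2 * 0.8049 / 9.81
R = 1108.89 * 0.8049 / 9.81 = 90.9825 m

90.9825 m


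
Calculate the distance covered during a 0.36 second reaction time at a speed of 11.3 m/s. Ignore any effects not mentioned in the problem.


d = v * t
d = 11.3 * 0.36
d = 4.068 m

4.068 m


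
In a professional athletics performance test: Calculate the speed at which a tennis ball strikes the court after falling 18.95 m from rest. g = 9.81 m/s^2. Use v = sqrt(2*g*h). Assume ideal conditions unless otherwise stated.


v = sqrt(2 * g * h)
v = sqrt(2 * 9.81 * 18.95)
v = sqrt(371.799) = 19.2821 m/s

19.2821 m/s


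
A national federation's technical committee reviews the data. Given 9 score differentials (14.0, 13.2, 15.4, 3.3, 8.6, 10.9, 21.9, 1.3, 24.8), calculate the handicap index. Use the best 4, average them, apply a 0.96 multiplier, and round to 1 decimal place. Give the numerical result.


All differentials: 14.0, 13.2, 15.4, 3.3, 8.6, 10.9, 21.9, 1.3, 24.8
Sorted: 1.3, 3.3, 8.6, 10.9, 13.2, 14.0, 15.4, 21.9, 24.8
Best 4: 1.3, 3.3, 8.6, 10.9
Average of best = 24.1 / 4 = 6.025
Raw index = 6.025 * 0.96 = 5.784
Handicap index = round(5.784, 1) = 5.8

5.8


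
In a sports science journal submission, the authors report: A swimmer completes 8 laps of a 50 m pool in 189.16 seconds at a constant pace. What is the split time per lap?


Split time = total_time / n_laps = 189.16 / 8
Split time = 23.645 s per lap

23.645 s


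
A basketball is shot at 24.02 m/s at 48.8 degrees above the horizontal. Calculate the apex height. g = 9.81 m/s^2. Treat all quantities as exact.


H = (v*sin(theta))^2 / (2*g)
vy = v*sin(theta) = 24.02 * sin(48.8 deg) = 18.073 m/s
H = vy^2 / (2*g) = 326.6335 / (2*9.81)
H = 326.6335 / 19.62 = 16.648 m

16.648 m


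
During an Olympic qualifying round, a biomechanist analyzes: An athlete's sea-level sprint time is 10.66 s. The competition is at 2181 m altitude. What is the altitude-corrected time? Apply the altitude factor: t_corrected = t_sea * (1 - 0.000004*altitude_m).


Correction factor = 1 - 0.000004 * 2181 = 0.991276
t_corrected = t_sea * factor = 10.66 * 0.991276
t_corrected = 10.567 s

10.567 s


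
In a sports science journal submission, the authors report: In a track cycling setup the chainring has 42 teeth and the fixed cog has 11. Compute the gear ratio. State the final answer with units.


GR = front_teeth / rear_teeth
GR = 42 / 11
GR = 3.8182

3.8182


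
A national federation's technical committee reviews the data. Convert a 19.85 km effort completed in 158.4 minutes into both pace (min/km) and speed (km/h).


Pace = time / distance = 158.4 min / 19.85 km = 7.9798 min/km
Speed = distance / time_in_hours = 19.85 / 2.64 hr
Speed = 7.5189 km/h

7.9798 min/km, 7.5189 km/h


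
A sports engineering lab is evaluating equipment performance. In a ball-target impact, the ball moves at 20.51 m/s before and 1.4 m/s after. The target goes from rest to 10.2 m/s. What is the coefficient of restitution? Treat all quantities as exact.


e = (v2_after - v1_after) / (v1_before - v2_before)
Numerator = 10.2 - 1.4 = 8.8
Denominator = 20.51 - 0 = 20.51
e = 8.8 / 20.51 = 0.4291

0.4291


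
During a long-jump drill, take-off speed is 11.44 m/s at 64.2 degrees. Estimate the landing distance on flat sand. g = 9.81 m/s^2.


R = v^2 * sin(2*theta) / g
Convert angle to radians: theta = 64.2 deg = 1.1205 rad
sin(2*theta) = sin(2.241) = 0.7837
R = 11.44^2 * 0.7837 / 9.81
R = 130.8736 * 0.7837 / 9.81 = 10.4551 m

10.4551 m


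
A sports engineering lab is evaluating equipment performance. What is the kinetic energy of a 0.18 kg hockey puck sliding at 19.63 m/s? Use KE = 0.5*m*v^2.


KE = 0.5 * m * v^2
KE = 0.5 * 0.18 * 19.63^2
KE = 0.5 * 0.18 * 385.3369 = 34.6803 J

34.6803 J


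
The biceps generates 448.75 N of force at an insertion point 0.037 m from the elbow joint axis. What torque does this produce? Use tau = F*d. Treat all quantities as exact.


tau = F * d
tau = 448.75 * 0.037
tau = 16.6037 N*m

16.6037 N*m


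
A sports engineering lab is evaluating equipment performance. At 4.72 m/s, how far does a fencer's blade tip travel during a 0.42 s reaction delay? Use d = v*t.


d = v * t
d = 4.72 * 0.42
d = 1.9824 m

1.9824 m


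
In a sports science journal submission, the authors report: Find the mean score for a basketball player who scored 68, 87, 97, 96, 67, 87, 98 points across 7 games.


Average = sum / n
Sum = 600
Average = 600 / 7 = 85.7143

85.7143


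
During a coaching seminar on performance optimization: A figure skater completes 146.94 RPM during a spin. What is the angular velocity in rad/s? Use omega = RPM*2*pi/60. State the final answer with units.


omega = RPM * 2 * pi / 60
omega = 146.94 * 2 * 3.14159 / 60
omega = 923.2512 / 60 = 15.3875 rad/s

15.3875 rad/s


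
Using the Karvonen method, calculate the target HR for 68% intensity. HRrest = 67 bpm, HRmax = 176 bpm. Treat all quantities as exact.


Target = HRrest + pct*(HRmax - HRrest)
Heart rate reserve = HRmax - HRrest = 176 - 67 = 109 bpm
Fraction = 68% = 0.68
Target = 67 + 0.68 * 109
Target = 67 + 74.12 = 141.12 bpm

141.12 bpm


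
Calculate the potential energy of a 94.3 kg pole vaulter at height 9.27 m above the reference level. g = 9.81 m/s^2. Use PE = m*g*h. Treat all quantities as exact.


PE = m * g * h
PE = 94.3 * 9.81 * 9.27
PE = 925.083 * 9.27 = 8575.5194 J

8575.5194 J


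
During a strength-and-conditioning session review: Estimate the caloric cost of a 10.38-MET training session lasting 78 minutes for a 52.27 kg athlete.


kcal = MET * mass * time_hr
Convert time: 78 min = 1.3 hr
kcal = 10.38 * 52.27 * 1.3
kcal = 705.3314 kcal

705.3314 kcal


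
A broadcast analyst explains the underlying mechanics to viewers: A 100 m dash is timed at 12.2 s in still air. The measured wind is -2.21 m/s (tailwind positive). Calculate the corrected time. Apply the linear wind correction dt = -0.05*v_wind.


dt = -0.05 * v_wind = -0.05 * -2.21 = 0.1105 s
t_corrected = t_still + dt = 12.2 + (0.1105)
t_corrected = 12.3105 s

12.3105 s


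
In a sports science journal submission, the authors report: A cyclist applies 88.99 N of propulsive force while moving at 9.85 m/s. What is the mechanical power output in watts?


P = F * v
P = 88.99 * 9.85
P = 876.5515 W

876.5515 W


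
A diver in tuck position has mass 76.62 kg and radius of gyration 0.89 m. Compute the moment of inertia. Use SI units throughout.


I = m * k^2
I = 76.62 * 0.89^2
I = 76.62 * 0.7921 = 60.6907 kg*m^2

60.6907 kg*m^2


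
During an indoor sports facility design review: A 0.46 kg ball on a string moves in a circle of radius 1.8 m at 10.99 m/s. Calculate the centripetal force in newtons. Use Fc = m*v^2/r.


Fc = m * v^2 / r
v^2 = 10.99^2 = 120.7801
Fc = 0.46 * 120.7801 / 1.8
Fc = 55.5588 / 1.8 = 30.866 N

30.866 N


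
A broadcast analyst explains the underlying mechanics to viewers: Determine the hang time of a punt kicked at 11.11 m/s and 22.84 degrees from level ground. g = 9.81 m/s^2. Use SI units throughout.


T = 2*v*sin(theta)/g
sin(theta) = sin(22.84 deg) = 0.3882
T = 2*11.11*0.3882 / 9.81
T = 8.6249 / 9.81 = 0.8792 s

0.8792 s


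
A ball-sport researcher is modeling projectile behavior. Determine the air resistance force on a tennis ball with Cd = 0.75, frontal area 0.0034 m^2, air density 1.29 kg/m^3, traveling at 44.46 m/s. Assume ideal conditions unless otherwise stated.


Fd = 0.5 * Cd * rho * A * v^2
Fd = 0.5 * 0.75 * 1.29 * 0.0034 * 44.46^2
v^2 = 1976.6916
Fd = 0.5 * 0.75 * 1.29 * 0.0034 * 1976.6916 = 3.2512 N

3.2512 N


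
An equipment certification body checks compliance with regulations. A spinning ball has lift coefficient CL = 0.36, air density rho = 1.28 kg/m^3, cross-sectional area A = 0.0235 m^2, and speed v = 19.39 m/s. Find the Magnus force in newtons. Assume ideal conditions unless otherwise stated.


FM = 0.5 * CL * rho * A * v^2
FM = 0.5 * 0.36 * 1.28 * 0.0235 * 19.39^2
v^2 = 375.9721
FM = 0.5 * 0.36 * 1.28 * 0.0235 * 375.9721 = 2.0357 N

2.0357 N


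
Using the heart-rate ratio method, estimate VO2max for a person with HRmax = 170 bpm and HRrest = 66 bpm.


VO2max = 15.3 * HRmax / HRrest
VO2max = 15.3 * 170 / 66
VO2max = 2601 / 66 = 39.4091 mL/kg/min

39.4091 mL/kg/min


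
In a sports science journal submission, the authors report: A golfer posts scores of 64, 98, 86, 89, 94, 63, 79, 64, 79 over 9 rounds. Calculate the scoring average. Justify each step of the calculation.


Average = sum / n
Sum = 716
Average = 716 / 9 = 79.5556

79.5556


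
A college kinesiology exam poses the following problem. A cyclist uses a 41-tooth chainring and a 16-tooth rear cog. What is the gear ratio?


GR = front_teeth / rear_teeth
GR = 41 / 16
GR = 2.5625

2.5625


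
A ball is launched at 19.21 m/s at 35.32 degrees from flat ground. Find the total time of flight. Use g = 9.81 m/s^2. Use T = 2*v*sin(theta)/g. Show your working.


T = 2*v*sin(theta)/g
sin(theta) = sin(35.32 deg) = 0.5781
T = 2*19.21*0.5781 / 9.81
T = 22.2122 / 9.81 = 2.2642 s

2.2642 s


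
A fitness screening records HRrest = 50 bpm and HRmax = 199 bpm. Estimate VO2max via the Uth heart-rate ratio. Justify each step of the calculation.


VO2max = 15.3 * HRmax / HRrest
VO2max = 15.3 * 199 / 50
VO2max = 3044.7 / 50 = 60.894 mL/kg/min

60.894 mL/kg/min


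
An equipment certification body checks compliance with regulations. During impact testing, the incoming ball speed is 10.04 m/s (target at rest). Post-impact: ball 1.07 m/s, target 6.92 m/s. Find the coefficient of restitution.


e = (v2_after - v1_after) / (v1_before - v2_before)
Numerator = 6.92 - 1.07 = 5.85
Denominator = 10.04 - 0 = 10.04
e = 5.85 / 10.04 = 0.5827

0.5827


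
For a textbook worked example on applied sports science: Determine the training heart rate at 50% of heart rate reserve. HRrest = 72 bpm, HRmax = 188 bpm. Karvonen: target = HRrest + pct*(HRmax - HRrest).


Target = HRrest + pct*(HRmax - HRrest)
Heart rate reserve = HRmax - HRrest = 188 - 72 = 116 bpm
Fraction = 50% = 0.5
Target = 72 + 0.5 * 116
Target = 72 + 58 = 130 bpm

130 bpm


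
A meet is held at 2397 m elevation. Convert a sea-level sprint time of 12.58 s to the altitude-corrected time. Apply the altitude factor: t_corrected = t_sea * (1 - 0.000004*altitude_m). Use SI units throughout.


Correction factor = 1 - 0.000004 * 2397 = 0.990412
t_corrected = t_sea * factor = 12.58 * 0.990412
t_corrected = 12.4594 s

12.4594 s


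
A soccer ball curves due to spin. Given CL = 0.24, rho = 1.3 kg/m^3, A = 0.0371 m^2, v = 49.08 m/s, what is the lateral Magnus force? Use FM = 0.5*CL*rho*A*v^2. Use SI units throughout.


FM = 0.5 * CL * rho * A * v^2
FM = 0.5 * 0.24 * 1.3 * 0.0371 * 49.08^2
v^2 = 2408.8464
FM = 0.5 * 0.24 * 1.3 * 0.0371 * 2408.8464 = 13.9414 N

13.9414 N


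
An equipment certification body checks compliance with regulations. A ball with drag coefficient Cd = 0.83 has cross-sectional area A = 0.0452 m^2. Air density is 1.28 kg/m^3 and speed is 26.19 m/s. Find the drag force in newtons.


Fd = 0.5 * Cd * rho * A * v^2
Fd = 0.5 * 0.83 * 1.28 * 0.0452 * 26.19^2
v^2 = 685.9161
Fd = 0.5 * 0.83 * 1.28 * 0.0452 * 685.9161 = 16.469 N

16.469 N


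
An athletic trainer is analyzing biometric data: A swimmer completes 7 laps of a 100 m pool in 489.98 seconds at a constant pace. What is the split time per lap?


Split time = total_time / n_laps = 489.98 / 7
Split time = 69.9971 s per lap

69.9971 s


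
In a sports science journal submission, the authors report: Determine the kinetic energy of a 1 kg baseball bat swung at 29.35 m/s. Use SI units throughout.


KE = 0.5 * m * v^2
KE = 0.5 * 1 * 29.35^2
KE = 0.5 * 1 * 861.4225 = 430.7113 J

430.7113 J


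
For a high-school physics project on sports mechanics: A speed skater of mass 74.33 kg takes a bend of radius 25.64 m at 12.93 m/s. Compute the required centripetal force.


Fc = m * v^2 / r
v^2 = 12.93^2 = 167.1849
Fc = 74.33 * 167.1849 / 25.64
Fc = 12426.8536 / 25.64 = 484.6667 N

484.6667 N


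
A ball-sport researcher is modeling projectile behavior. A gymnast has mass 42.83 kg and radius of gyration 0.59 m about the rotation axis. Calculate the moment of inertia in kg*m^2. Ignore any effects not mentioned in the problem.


I = m * k^2
I = 42.83 * 0.59^2
I = 42.83 * 0.3481 = 14.9091 kg*m^2

14.9091 kg*m^2


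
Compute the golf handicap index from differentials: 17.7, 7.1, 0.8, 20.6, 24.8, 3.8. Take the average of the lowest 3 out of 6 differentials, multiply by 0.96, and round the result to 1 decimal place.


All differentials: 17.7, 7.1, 0.8, 20.6, 24.8, 3.8
Sorted: 0.8, 3.8, 7.1, 17.7, 20.6, 24.8
Best 3: 0.8, 3.8, 7.1
Average of best = 11.7 / 3 = 3.9
Raw index = 3.9 * 0.96 = 3.744
Handicap index = round(3.744, 1) = 3.7

3.7


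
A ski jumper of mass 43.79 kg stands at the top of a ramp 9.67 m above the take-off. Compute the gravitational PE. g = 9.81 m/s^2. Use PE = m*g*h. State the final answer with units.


PE = m * g * h
PE = 43.79 * 9.81 * 9.67
PE = 429.5799 * 9.67 = 4154.0376 J

4154.0376 J


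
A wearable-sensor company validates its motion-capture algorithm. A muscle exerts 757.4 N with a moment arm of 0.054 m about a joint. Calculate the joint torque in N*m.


tau = F * d
tau = 757.4 * 0.054
tau = 40.8996 N*m

40.8996 N*m


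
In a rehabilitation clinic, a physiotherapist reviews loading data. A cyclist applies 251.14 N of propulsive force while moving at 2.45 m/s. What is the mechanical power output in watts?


P = F * v
P = 251.14 * 2.45
P = 615.293 W

615.293 W


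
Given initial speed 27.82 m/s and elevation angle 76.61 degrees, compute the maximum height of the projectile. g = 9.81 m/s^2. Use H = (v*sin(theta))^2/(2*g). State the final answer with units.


H = (v*sin(theta))^2 / (2*g)
vy = v*sin(theta) = 27.82 * sin(76.61 deg) = 27.0637 m/s
H = vy^2 / (2*g) = 732.4466 / (2*9.81)
H = 732.4466 / 19.62 = 37.3316 m

37.3316 m


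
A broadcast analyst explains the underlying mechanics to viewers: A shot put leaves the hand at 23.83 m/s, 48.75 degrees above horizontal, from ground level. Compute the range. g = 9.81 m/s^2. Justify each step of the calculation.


R = v^2 * sin(2*theta) / g
Convert angle to radians: theta = 48.75 deg = 0.8508 rad
sin(2*theta) = sin(1.7017) = 0.9914
R = 23.83^2 * 0.9914 / 9.81
R = 567.8689 * 0.9914 / 9.81 = 57.3915 m

57.3915 m


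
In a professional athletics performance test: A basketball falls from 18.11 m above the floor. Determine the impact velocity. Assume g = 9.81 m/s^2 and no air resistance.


v = sqrt(2 * g * h)
v = sqrt(2 * 9.81 * 18.11)
v = sqrt(355.3182) = 18.8499 m/s

18.8499 m/s
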